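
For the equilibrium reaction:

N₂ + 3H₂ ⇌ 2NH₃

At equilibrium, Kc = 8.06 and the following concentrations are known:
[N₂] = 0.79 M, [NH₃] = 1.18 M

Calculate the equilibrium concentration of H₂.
[H₂] = 0.6025 M

Kc = ([NH₃]^2) / ([N₂] × [H₂]^3) = 8.06
[H₂]^3 = (product terms)/(Kc · other reactant terms) = 1.3924 / (8.06 · 0.79) = 0.21868
[H₂] = (0.21868)^(1/3) = 0.6025 M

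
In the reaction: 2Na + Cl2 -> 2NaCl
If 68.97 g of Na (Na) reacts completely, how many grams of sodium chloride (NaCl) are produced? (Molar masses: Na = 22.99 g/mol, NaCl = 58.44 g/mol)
Moles of Na = 68.97 g ÷ 22.99 g/mol = 3 mol
Mole ratio: 2 mol NaCl / 2 mol Na
Moles of NaCl = 3 × (2/2) = 3 mol
Mass of NaCl = 3 mol × 58.44 g/mol = 175.3 g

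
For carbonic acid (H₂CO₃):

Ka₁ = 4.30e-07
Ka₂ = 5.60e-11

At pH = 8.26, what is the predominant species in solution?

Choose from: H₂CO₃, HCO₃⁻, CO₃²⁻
HCO₃⁻

pKa1 = 6.37, pKa2 = 10.25. Each pKa is the crossover between adjacent species; pH = 8.26 lies in the region where HCO₃⁻ predominates.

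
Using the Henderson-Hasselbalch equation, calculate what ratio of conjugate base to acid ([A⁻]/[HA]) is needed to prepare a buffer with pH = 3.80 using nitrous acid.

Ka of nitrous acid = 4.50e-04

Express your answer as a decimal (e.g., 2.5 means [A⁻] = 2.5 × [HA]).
[A⁻]/[HA] = 2.839

pKa = −log(4.50e-04) = 3.3468. pH = pKa + log([A⁻]/[HA]). 3.80 = 3.3468 + log(ratio). log(ratio) = 3.80 − 3.3468 = 0.4532. ratio = 10^(0.4532) = 2.839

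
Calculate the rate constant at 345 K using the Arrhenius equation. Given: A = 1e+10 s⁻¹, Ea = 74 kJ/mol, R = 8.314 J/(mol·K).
6.25e-02 s⁻¹

k = A·exp(-Ea/(R·T)) = 1e+10·exp(-74000/(8.314·345)) = 1e+10·exp(-25.7990) = 1e+10·6.2466e-12 = 6.25e-02 s⁻¹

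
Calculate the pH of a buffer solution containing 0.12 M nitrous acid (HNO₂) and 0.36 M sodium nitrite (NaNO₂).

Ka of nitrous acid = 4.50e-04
pH = 3.82

pKa = -log(4.50e-04) = 3.35. pH = pKa + log([A⁻]/[HA]) = 3.35 + log(0.36/0.12)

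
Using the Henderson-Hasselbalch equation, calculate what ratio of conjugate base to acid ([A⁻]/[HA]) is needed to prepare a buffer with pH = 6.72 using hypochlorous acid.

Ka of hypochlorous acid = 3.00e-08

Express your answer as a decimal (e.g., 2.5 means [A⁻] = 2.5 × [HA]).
[A⁻]/[HA] = 0.157

pKa = −log(3.00e-08) = 7.5229. pH = pKa + log([A⁻]/[HA]). 6.72 = 7.5229 + log(ratio). log(ratio) = 6.72 − 7.5229 = -0.8029. ratio = 10^(-0.8029) = 0.157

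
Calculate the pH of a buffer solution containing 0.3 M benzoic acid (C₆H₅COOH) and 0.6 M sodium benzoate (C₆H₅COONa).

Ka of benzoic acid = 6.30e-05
pH = 4.50

pKa = -log(6.30e-05) = 4.20. pH = pKa + log([A⁻]/[HA]) = 4.20 + log(0.6/0.3)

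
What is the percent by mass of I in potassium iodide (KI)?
Mass of I in formula = 126.9 × 1 = 126.9 g/mol
Molar mass = 166.0 g/mol
% I = (126.9/166.0) × 100% = 76.45%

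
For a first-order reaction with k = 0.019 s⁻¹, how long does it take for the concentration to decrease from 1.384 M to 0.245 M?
91.13 s

From ln[A] = ln[A]₀ - k·t: t = ln([A]₀/[A])/k = ln(1.384/0.245)/0.019 = ln(5.6490)/0.019 = 1.7315/0.019 = 91.13 s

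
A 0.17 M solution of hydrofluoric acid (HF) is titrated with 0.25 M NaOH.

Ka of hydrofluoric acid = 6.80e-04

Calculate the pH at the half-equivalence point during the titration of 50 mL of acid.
pH = pKa = 3.17

At the half-equivalence point, [HA] = [A⁻], so by Henderson–Hasselbalch pH = pKa + log(1) = pKa.
pKa = −log(6.80e-04) = 3.17.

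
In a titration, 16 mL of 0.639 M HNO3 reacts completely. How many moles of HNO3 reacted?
Moles = Molarity × Volume (L)
Moles = 0.639 M × 0.016 L = 0.01022 mol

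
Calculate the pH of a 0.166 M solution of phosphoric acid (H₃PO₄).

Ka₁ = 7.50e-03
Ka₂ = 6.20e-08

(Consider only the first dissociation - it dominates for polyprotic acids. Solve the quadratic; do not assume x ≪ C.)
pH = 1.50

x² + Ka₁·x − Ka₁·C = 0 with Ka₁ = 7.50e-03, C = 0.166.
x = (−Ka₁ + √(Ka₁² + 4·Ka₁·C))/2 = 3.1733e-02 M, so pH = 1.50.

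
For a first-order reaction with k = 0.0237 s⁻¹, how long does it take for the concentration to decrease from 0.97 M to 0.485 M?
29.25 s

From ln[A] = ln[A]₀ - k·t: t = ln([A]₀/[A])/k = ln(0.97/0.485)/0.0237 = ln(2.0000)/0.0237 = 0.6931/0.0237 = 29.25 s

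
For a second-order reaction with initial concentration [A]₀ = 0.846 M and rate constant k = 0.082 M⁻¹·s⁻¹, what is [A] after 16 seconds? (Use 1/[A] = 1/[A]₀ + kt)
0.4010 M

1/[A] = 1/[A]₀ + k·t = 1/0.846 + (0.082)·(16) = 1.1820 + 1.3120 = 2.4940
[A] = 1/2.4940 = 0.4010 M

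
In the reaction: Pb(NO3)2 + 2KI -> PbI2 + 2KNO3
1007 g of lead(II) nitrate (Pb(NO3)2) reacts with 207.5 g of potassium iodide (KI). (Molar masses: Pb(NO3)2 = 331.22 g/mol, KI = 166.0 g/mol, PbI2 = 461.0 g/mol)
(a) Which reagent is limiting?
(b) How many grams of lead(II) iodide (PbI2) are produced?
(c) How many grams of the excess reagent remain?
(a) KI, (b) 288.1 g, (c) 800 g

Moles of Pb(NO3)2 = 1007 g ÷ 331.22 g/mol = 3.04028 mol
Moles of KI = 207.5 g ÷ 166.0 g/mol = 1.25 mol
Moles ÷ coefficient: Pb(NO3)2: 3.04028/1 = 3.04, KI: 1.25/2 = 0.625
(a) KI has the smaller value, so KI is the limiting reagent.
(b) Moles of PbI2 = 1.25 mol KI × (1/2) = 0.625 mol; mass = 0.625 mol × 461.0 g/mol = 288.1 g
(c) Pb(NO3)2 consumed = 1.25 × (1/2) = 0.625 mol; remaining = 3.04028 − 0.625 = 2.41528 mol; mass = 2.41528 mol × 331.22 g/mol = 800 g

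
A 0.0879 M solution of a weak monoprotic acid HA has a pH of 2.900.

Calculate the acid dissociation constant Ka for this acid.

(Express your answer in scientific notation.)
K_a = 1.83e-05

[H⁺] = 10^(−pH) = 10^(−2.900) = 1.259e-03 M. For HA ⇌ H⁺ + A⁻, Ka = x²/(C − x) = (1.259e-03)²/(0.0879 − 1.259e-03) = 1.83e-05.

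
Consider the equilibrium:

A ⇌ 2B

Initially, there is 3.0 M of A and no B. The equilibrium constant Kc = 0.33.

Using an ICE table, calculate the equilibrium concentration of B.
[B] = 0.916 M

ICE: [A] = 3.0 − x, [B] = 2x.
Kc = (2x)²/(3.0 − x) = 0.33 ⇒ 4x² + 0.33x − 0.99 = 0.
x = (−0.33 + √(0.33² + 4·4·0.99))/(2·4) = (−0.33 + √15.949)/8 = 0.45795.
[B] = 2x = 0.916 M.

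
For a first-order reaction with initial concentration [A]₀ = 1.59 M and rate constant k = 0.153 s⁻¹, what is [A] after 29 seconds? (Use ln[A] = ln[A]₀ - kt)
0.0188 M

ln[A] = ln[A]₀ - k·t = ln(1.59) - (0.153)·(29) = 0.4637 - 4.4370 = -3.9733
[A] = e^(-3.9733) = 0.0188 M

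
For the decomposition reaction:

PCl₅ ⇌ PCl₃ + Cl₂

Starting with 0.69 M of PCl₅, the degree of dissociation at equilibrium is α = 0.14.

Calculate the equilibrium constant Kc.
K_c = 0.0157

x = α·[A]₀ = 0.14 × 0.69 = 0.0966 M dissociated.
At eq: [PCl₅] = 0.69 − 0.0966 = 0.5934 M; [PCl₃] = [Cl₂] = x = 0.0966 M.
Kc = [PCl₃][Cl₂]/[PCl₅] = (0.0966)²/0.5934 = 0.01573.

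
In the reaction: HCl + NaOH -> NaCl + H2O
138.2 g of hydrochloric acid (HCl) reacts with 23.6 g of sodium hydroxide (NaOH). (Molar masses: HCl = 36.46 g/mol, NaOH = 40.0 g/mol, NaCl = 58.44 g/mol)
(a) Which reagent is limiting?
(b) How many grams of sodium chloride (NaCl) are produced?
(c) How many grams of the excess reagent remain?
(a) NaOH, (b) 34.48 g, (c) 116.7 g

Moles of HCl = 138.2 g ÷ 36.46 g/mol = 3.79046 mol
Moles of NaOH = 23.6 g ÷ 40.0 g/mol = 0.59 mol
Moles ÷ coefficient: HCl: 3.79046/1 = 3.79, NaOH: 0.59/1 = 0.59
(a) NaOH has the smaller value, so NaOH is the limiting reagent.
(b) Moles of NaCl = 0.59 mol NaOH × (1/1) = 0.59 mol; mass = 0.59 mol × 58.44 g/mol = 34.48 g
(c) HCl consumed = 0.59 × (1/1) = 0.59 mol; remaining = 3.79046 − 0.59 = 3.20046 mol; mass = 3.20046 mol × 36.46 g/mol = 116.7 g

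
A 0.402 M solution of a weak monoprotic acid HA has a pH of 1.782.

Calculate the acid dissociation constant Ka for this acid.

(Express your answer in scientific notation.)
K_a = 7.08e-04

[H⁺] = 10^(−pH) = 10^(−1.782) = 1.652e-02 M. For HA ⇌ H⁺ + A⁻, Ka = x²/(C − x) = (1.652e-02)²/(0.402 − 1.652e-02) = 7.08e-04.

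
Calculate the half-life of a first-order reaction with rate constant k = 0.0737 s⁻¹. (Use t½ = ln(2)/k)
9.40 s

t½ = ln(2)/k = 0.6931/0.0737 = 9.40 s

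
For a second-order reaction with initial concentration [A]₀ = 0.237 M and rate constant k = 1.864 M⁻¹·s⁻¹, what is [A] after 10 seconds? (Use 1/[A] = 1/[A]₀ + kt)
0.0437 M

1/[A] = 1/[A]₀ + k·t = 1/0.237 + (1.864)·(10) = 4.2194 + 18.6400 = 22.8594
[A] = 1/22.8594 = 0.0437 M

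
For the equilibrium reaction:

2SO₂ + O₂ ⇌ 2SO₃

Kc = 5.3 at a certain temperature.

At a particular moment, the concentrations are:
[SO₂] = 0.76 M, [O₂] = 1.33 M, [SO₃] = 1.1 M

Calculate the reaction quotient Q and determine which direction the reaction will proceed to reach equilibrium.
Q = 1.575, Q < K, reaction proceeds forward (toward products)

Q = ([SO₃]^2) / ([SO₂]^2 × [O₂])
  = ((1.1)^2) / ((0.76)^2·(1.33)) = 1.21/0.76821 = 1.575
Since Q = 1.575 < Kc = 5.3, the reaction proceeds forward (toward products) to reach equilibrium.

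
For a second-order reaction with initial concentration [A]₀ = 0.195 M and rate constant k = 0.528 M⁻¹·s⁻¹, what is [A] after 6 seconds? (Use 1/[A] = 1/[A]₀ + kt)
0.1205 M

1/[A] = 1/[A]₀ + k·t = 1/0.195 + (0.528)·(6) = 5.1282 + 3.1680 = 8.2962
[A] = 1/8.2962 = 0.1205 M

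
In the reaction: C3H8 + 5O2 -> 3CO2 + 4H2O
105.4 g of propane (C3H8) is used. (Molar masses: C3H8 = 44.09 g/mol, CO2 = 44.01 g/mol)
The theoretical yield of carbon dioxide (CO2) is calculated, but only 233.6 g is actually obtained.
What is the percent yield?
Moles of C3H8 = 105.4 g ÷ 44.09 g/mol = 2.39056 mol
Mole ratio: 3 mol CO2 / 1 mol C3H8
Moles of CO2 = 2.39056 × (3/1) = 7.17169 mol
Theoretical yield = 7.17169 mol × 44.01 g/mol = 315.63 g
Actual yield = 233.6 g
Percent yield = (233.6 / 315.63) × 100% = 74.0%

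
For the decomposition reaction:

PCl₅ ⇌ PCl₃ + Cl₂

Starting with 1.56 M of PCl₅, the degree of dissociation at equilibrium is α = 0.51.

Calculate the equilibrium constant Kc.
K_c = 0.8281

x = α·[A]₀ = 0.51 × 1.56 = 0.7956 M dissociated.
At eq: [PCl₅] = 1.56 − 0.7956 = 0.7644 M; [PCl₃] = [Cl₂] = x = 0.7956 M.
Kc = [PCl₃][Cl₂]/[PCl₅] = (0.7956)²/0.7644 = 0.8281.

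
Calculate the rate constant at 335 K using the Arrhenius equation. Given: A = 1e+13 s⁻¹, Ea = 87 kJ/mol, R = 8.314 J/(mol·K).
2.72e-01 s⁻¹

k = A·exp(-Ea/(R·T)) = 1e+13·exp(-87000/(8.314·335)) = 1e+13·exp(-31.2366) = 1e+13·2.7170e-14 = 2.72e-01 s⁻¹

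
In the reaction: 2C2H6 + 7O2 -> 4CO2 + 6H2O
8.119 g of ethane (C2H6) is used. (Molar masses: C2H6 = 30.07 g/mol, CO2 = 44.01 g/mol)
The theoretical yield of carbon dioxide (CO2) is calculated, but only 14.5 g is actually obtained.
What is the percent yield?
Moles of C2H6 = 8.119 g ÷ 30.07 g/mol = 0.270003 mol
Mole ratio: 4 mol CO2 / 2 mol C2H6
Moles of CO2 = 0.270003 × (4/2) = 0.540007 mol
Theoretical yield = 0.540007 mol × 44.01 g/mol = 23.766 g
Actual yield = 14.5 g
Percent yield = (14.5 / 23.766) × 100% = 61.0%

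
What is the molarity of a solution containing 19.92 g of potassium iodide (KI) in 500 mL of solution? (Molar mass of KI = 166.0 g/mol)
Moles of KI = 19.92 g ÷ 166.0 g/mol = 0.12 mol
Volume = 500 mL = 0.5 L
Molarity = 0.12 mol ÷ 0.5 L = 0.24 M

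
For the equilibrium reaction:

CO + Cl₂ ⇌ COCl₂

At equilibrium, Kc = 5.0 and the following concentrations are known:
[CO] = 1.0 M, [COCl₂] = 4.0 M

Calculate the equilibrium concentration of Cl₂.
[Cl₂] = 0.8000 M

Kc = ([COCl₂]) / ([CO] × [Cl₂]) = 5.0
[Cl₂]^1 = (product terms)/(Kc · other reactant terms) = 4 / (5.0 · 1) = 0.8
[Cl₂] = 0.8000 M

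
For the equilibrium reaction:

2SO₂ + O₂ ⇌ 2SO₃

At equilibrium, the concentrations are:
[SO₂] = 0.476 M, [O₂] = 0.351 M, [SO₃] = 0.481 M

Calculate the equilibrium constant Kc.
K_c = 2.9092

Kc = ([SO₃]^2) / ([SO₂]^2 × [O₂])
   = ((0.481)^2) / ((0.476)^2·(0.351))
   = 0.23136 / 0.079528 = 2.9092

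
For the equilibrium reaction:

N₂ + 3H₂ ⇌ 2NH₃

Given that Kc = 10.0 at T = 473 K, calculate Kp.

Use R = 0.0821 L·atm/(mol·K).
K_p = 0.0066

Δn = (moles gaseous products) − (moles gaseous reactants) = -2
T = 473 K; RT = 0.0821 × 473 = 38.8333
Kp = Kc·(RT)^Δn = 10.0 × (38.8333)^-2 = 10.0 × 0.000663119 = 0.0066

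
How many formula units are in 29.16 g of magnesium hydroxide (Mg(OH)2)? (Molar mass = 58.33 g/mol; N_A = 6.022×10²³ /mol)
Moles = 29.16 g ÷ 58.33 g/mol = 0.499914 mol
Formula units = 0.499914 mol × 6.022×10²³ /mol = 3.010e+23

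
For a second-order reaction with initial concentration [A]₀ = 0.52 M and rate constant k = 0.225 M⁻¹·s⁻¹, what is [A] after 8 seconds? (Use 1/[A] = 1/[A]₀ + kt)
0.2686 M

1/[A] = 1/[A]₀ + k·t = 1/0.52 + (0.225)·(8) = 1.9231 + 1.8000 = 3.7231
[A] = 1/3.7231 = 0.2686 M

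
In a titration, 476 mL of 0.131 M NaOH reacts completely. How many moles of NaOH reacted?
Moles = Molarity × Volume (L)
Moles = 0.131 M × 0.476 L = 0.06236 mol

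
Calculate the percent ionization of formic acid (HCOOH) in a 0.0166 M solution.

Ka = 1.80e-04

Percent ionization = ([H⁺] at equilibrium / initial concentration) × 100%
Percent ionization = 9.89%

Let x = [H⁺]. Ka = x²/(C - x) ⇒ x² + (1.80e-04)x - (1.80e-04)(0.0166) = 0. x = 1.6409e-03. Percent = (1.6409e-03/0.0166) × 100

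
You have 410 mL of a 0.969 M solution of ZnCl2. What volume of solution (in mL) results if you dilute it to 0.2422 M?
Using M₁V₁ = M₂V₂:
0.969 × 410 = 0.2422 × V₂
V₂ = (0.969 × 410) / 0.2422 = 1640 mL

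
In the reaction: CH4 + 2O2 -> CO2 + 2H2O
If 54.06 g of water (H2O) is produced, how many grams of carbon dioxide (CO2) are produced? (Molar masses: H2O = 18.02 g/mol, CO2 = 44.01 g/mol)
Moles of H2O = 54.06 g ÷ 18.02 g/mol = 3 mol
Mole ratio: 1 mol CO2 / 2 mol H2O
Moles of CO2 = 3 × (1/2) = 1.5 mol
Mass of CO2 = 1.5 mol × 44.01 g/mol = 66.02 g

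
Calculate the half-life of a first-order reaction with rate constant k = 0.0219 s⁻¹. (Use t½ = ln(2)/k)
31.65 s

t½ = ln(2)/k = 0.6931/0.0219 = 31.65 s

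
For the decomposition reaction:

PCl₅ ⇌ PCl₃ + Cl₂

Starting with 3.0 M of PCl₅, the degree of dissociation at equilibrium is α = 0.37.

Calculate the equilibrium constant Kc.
K_c = 0.6519

x = α·[A]₀ = 0.37 × 3.0 = 1.11 M dissociated.
At eq: [PCl₅] = 3.0 − 1.11 = 1.89 M; [PCl₃] = [Cl₂] = x = 1.11 M.
Kc = [PCl₃][Cl₂]/[PCl₅] = (1.11)²/1.89 = 0.6519.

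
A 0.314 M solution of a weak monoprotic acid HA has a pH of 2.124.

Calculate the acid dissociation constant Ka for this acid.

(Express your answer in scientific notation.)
K_a = 1.84e-04

[H⁺] = 10^(−pH) = 10^(−2.124) = 7.516e-03 M. For HA ⇌ H⁺ + A⁻, Ka = x²/(C − x) = (7.516e-03)²/(0.314 − 7.516e-03) = 1.84e-04.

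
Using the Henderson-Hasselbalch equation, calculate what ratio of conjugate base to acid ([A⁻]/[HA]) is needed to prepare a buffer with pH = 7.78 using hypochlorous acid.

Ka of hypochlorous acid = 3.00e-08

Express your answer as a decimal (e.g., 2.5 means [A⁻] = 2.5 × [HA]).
[A⁻]/[HA] = 1.808

pKa = −log(3.00e-08) = 7.5229. pH = pKa + log([A⁻]/[HA]). 7.78 = 7.5229 + log(ratio). log(ratio) = 7.78 − 7.5229 = 0.2571. ratio = 10^(0.2571) = 1.808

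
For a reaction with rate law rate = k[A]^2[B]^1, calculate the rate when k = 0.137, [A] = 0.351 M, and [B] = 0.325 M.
0.005486 M/s

rate = k·[A]^2·[B]^1 = 0.137·(0.351)^2·(0.325)^1 = 0.137·0.123201·0.325 = 0.005486 M/s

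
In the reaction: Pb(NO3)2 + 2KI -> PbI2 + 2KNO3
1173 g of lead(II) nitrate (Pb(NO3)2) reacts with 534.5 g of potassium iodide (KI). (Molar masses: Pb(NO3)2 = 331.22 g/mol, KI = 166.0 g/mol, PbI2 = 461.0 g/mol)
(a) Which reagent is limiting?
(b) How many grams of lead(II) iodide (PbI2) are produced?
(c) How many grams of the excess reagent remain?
(a) KI, (b) 742.2 g, (c) 639.8 g

Moles of Pb(NO3)2 = 1173 g ÷ 331.22 g/mol = 3.54145 mol
Moles of KI = 534.5 g ÷ 166.0 g/mol = 3.21988 mol
Moles ÷ coefficient: Pb(NO3)2: 3.54145/1 = 3.541, KI: 3.21988/2 = 1.61
(a) KI has the smaller value, so KI is the limiting reagent.
(b) Moles of PbI2 = 3.21988 mol KI × (1/2) = 1.60994 mol; mass = 1.60994 mol × 461.0 g/mol = 742.2 g
(c) Pb(NO3)2 consumed = 3.21988 × (1/2) = 1.60994 mol; remaining = 3.54145 − 1.60994 = 1.93151 mol; mass = 1.93151 mol × 331.22 g/mol = 639.8 g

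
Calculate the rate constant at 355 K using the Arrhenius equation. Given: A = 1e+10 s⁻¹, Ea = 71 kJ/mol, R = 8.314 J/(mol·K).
3.57e-01 s⁻¹

k = A·exp(-Ea/(R·T)) = 1e+10·exp(-71000/(8.314·355)) = 1e+10·exp(-24.0558) = 1e+10·3.5702e-11 = 3.57e-01 s⁻¹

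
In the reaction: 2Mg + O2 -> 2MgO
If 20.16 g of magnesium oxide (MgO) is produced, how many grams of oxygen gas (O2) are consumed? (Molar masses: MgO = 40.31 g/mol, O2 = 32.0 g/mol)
Moles of MgO = 20.16 g ÷ 40.31 g/mol = 0.500124 mol
Mole ratio: 1 mol O2 / 2 mol MgO
Moles of O2 = 0.500124 × (1/2) = 0.250062 mol
Mass of O2 = 0.250062 mol × 32.0 g/mol = 8.002 g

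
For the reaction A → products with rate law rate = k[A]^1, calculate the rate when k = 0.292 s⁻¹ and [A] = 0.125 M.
0.0365 M/s

rate = k·[A]^1 = 0.292·(0.125)^1 = 0.292·0.125 = 0.0365 M/s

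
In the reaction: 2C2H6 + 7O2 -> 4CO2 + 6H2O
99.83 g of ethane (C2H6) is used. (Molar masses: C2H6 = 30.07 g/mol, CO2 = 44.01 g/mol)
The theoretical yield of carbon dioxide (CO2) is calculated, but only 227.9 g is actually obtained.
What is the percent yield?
Moles of C2H6 = 99.83 g ÷ 30.07 g/mol = 3.31992 mol
Mole ratio: 4 mol CO2 / 2 mol C2H6
Moles of CO2 = 3.31992 × (4/2) = 6.63984 mol
Theoretical yield = 6.63984 mol × 44.01 g/mol = 292.22 g
Actual yield = 227.9 g
Percent yield = (227.9 / 292.22) × 100% = 78.0%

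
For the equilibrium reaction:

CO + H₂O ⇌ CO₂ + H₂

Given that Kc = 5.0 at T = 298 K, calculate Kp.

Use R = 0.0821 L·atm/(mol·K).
K_p = 5.0000

Δn = (moles gaseous products) − (moles gaseous reactants) = 0
T = 298 K; RT = 0.0821 × 298 = 24.4658
Kp = Kc·(RT)^Δn = 5.0 × (24.4658)^0 = 5.0 × 1 = 5.0000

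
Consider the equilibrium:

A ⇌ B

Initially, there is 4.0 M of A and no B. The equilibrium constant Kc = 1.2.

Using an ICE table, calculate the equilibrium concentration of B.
[B] = 2.182 M

ICE: [A] = 4.0 − x, [B] = x.
Kc = x/(4.0 − x) = 1.2 ⇒ x = 1.2·4.0/(1 + 1.2) = 4.8/2.2 = 2.182.
[B] = x = 2.182 M.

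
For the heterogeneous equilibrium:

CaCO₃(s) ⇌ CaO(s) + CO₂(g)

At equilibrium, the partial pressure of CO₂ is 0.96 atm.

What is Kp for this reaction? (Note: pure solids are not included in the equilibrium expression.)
K_p = 0.96

Solids (CaCO₃, CaO) have activity 1 and are excluded.
Kp = P(CO₂) = 0.96.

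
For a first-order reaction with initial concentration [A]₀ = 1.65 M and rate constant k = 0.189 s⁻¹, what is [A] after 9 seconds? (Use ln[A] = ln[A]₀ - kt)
0.3011 M

ln[A] = ln[A]₀ - k·t = ln(1.65) - (0.189)·(9) = 0.5008 - 1.7010 = -1.2002
[A] = e^(-1.2002) = 0.3011 M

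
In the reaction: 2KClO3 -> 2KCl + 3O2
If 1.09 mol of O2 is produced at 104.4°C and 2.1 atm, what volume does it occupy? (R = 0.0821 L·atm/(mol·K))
T = 104.4°C + 273.15 = 377.55 K
V = nRT/P = (1.09 × 0.0821 × 377.55) / 2.1
V = 16.09 L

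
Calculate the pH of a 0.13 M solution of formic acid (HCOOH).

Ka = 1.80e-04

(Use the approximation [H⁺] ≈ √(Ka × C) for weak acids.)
pH = 2.32

[H⁺] = √(Ka × C) = √(1.80e-04 × 0.13) = 4.8374e-03. pH = -log(4.8374e-03)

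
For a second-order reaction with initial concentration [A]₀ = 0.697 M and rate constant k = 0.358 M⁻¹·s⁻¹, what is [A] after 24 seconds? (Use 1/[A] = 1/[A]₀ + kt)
0.0997 M

1/[A] = 1/[A]₀ + k·t = 1/0.697 + (0.358)·(24) = 1.4347 + 8.5920 = 10.0267
[A] = 1/10.0267 = 0.0997 M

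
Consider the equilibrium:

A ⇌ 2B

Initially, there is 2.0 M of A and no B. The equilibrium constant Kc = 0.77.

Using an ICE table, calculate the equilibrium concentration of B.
[B] = 1.063 M

ICE: [A] = 2.0 − x, [B] = 2x.
Kc = (2x)²/(2.0 − x) = 0.77 ⇒ 4x² + 0.77x − 1.54 = 0.
x = (−0.77 + √(0.77² + 4·4·1.54))/(2·4) = (−0.77 + √25.233)/8 = 0.53165.
[B] = 2x = 1.063 M.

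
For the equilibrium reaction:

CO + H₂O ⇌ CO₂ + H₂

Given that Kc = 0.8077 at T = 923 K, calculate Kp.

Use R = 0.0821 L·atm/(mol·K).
K_p = 0.8077

Δn = (moles gaseous products) − (moles gaseous reactants) = 0
T = 923 K; RT = 0.0821 × 923 = 75.7783
Kp = Kc·(RT)^Δn = 0.8077 × (75.7783)^0 = 0.8077 × 1 = 0.8077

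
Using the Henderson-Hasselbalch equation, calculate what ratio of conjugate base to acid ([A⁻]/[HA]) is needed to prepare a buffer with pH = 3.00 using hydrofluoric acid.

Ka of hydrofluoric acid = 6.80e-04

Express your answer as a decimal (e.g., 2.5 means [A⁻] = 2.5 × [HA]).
[A⁻]/[HA] = 0.680

pKa = −log(6.80e-04) = 3.1675. pH = pKa + log([A⁻]/[HA]). 3.00 = 3.1675 + log(ratio). log(ratio) = 3.00 − 3.1675 = -0.1675. ratio = 10^(-0.1675) = 0.680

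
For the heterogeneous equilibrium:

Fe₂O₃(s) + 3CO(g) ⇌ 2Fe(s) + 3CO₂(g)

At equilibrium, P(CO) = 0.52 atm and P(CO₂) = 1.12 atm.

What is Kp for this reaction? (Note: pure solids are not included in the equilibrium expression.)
K_p = 9.992

Solids (Fe₂O₃, Fe) are excluded.
Kp = P(CO₂)³/P(CO)³ = (1.12)³/(0.52)³ = 1.405/0.1406 = 9.992.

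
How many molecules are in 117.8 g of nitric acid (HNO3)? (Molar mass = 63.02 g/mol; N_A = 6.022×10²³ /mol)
Moles = 117.8 g ÷ 63.02 g/mol = 1.86925 mol
Molecules = 1.86925 mol × 6.022×10²³ /mol = 1.126e+24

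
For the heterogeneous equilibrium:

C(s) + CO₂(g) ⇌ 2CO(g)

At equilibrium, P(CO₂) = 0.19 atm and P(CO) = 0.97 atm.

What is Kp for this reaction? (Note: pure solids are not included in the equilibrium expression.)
K_p = 4.952

Solid C is excluded.
Kp = P(CO)²/P(CO₂) = (0.97)²/0.19 = 0.9409/0.19 = 4.952.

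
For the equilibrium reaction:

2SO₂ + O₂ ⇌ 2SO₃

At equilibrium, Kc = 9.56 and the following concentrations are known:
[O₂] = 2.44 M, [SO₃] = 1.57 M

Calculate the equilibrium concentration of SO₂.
[SO₂] = 0.3251 M

Kc = ([SO₃]^2) / ([SO₂]^2 × [O₂]) = 9.56
[SO₂]^2 = (product terms)/(Kc · other reactant terms) = 2.4649 / (9.56 · 2.44) = 0.10567
[SO₂] = (0.10567)^(1/2) = 0.3251 M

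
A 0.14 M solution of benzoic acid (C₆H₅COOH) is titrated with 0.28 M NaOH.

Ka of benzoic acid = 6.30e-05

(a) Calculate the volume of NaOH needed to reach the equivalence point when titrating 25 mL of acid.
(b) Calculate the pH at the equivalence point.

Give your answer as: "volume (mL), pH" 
V = 12.5 mL, pH = 8.59

(a) At equivalence: moles acid = moles base.
moles acid = 0.14 × 0.025 = 0.0035 mol; V_NaOH = 0.0035/0.28 = 0.0125 L = 12.5 mL.
(b) At equivalence, all acid → conjugate base A⁻ at [A⁻] = 0.0035/0.0375 = 0.09333 M.
Kb = Kw/Ka = 1.0e-14/6.30e-05 = 1.587e-10; [OH⁻] = √(Kb·[A⁻]) = 3.849e-06; pOH = 5.41; pH = 14 − pOH = 8.59.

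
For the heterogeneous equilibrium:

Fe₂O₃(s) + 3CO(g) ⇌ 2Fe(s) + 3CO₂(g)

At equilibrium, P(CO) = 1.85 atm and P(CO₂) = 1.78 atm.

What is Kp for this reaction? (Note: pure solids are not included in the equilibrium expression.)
K_p = 0.891

Solids (Fe₂O₃, Fe) are excluded.
Kp = P(CO₂)³/P(CO)³ = (1.78)³/(1.85)³ = 5.64/6.332 = 0.891.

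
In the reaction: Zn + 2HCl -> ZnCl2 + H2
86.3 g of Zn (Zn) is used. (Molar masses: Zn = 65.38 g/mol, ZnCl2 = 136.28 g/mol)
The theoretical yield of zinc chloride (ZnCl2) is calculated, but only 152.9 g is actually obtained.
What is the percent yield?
Moles of Zn = 86.3 g ÷ 65.38 g/mol = 1.31998 mol
Mole ratio: 1 mol ZnCl2 / 1 mol Zn
Moles of ZnCl2 = 1.31998 × (1/1) = 1.31998 mol
Theoretical yield = 1.31998 mol × 136.28 g/mol = 179.89 g
Actual yield = 152.9 g
Percent yield = (152.9 / 179.89) × 100% = 85.0%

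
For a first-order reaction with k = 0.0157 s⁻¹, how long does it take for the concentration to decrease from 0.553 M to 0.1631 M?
77.77 s

From ln[A] = ln[A]₀ - k·t: t = ln([A]₀/[A])/k = ln(0.553/0.1631)/0.0157 = ln(3.3906)/0.0157 = 1.2210/0.0157 = 77.77 s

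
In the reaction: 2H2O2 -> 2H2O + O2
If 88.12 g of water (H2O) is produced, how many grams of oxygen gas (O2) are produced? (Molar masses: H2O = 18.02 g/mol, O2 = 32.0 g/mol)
Moles of H2O = 88.12 g ÷ 18.02 g/mol = 4.89012 mol
Mole ratio: 1 mol O2 / 2 mol H2O
Moles of O2 = 4.89012 × (1/2) = 2.44506 mol
Mass of O2 = 2.44506 mol × 32.0 g/mol = 78.24 g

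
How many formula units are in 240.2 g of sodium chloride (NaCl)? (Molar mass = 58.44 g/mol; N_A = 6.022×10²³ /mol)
Moles = 240.2 g ÷ 58.44 g/mol = 4.1102 mol
Formula units = 4.1102 mol × 6.022×10²³ /mol = 2.475e+24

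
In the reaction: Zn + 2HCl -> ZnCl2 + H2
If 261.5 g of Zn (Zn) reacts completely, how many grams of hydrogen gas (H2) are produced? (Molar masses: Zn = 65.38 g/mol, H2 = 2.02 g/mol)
Moles of Zn = 261.5 g ÷ 65.38 g/mol = 3.99969 mol
Mole ratio: 1 mol H2 / 1 mol Zn
Moles of H2 = 3.99969 × (1/1) = 3.99969 mol
Mass of H2 = 3.99969 mol × 2.02 g/mol = 8.079 g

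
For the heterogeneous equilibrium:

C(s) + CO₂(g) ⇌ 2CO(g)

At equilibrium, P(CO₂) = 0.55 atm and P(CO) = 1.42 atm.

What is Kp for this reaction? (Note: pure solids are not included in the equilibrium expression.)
K_p = 3.666

Solid C is excluded.
Kp = P(CO)²/P(CO₂) = (1.42)²/0.55 = 2.016/0.55 = 3.666.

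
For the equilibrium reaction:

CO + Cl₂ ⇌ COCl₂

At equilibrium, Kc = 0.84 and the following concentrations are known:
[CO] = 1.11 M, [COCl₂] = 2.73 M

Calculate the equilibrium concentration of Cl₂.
[Cl₂] = 2.9279 M

Kc = ([COCl₂]) / ([CO] × [Cl₂]) = 0.84
[Cl₂]^1 = (product terms)/(Kc · other reactant terms) = 2.73 / (0.84 · 1.11) = 2.9279
[Cl₂] = 2.9279 M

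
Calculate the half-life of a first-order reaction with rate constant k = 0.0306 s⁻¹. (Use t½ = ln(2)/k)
22.65 s

t½ = ln(2)/k = 0.6931/0.0306 = 22.65 s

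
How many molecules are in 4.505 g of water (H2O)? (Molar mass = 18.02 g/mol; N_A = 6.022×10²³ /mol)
Moles = 4.505 g ÷ 18.02 g/mol = 0.25 mol
Molecules = 0.25 mol × 6.022×10²³ /mol = 1.506e+23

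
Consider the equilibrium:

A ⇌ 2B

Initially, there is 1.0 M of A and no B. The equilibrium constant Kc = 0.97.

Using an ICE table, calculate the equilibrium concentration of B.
[B] = 0.772 M

ICE: [A] = 1.0 − x, [B] = 2x.
Kc = (2x)²/(1.0 − x) = 0.97 ⇒ 4x² + 0.97x − 0.97 = 0.
x = (−0.97 + √(0.97² + 4·4·0.97))/(2·4) = (−0.97 + √16.461)/8 = 0.3859.
[B] = 2x = 0.772 M.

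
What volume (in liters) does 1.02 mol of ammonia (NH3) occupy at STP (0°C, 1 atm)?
At STP, 1 mol of gas occupies 22.4 L
Volume = 1.02 mol × 22.4 L/mol = 22.85 L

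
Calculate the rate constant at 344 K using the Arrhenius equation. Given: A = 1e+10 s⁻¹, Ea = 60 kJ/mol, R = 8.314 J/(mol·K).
7.74e+00 s⁻¹

k = A·exp(-Ea/(R·T)) = 1e+10·exp(-60000/(8.314·344)) = 1e+10·exp(-20.9789) = 1e+10·7.7442e-10 = 7.74e+00 s⁻¹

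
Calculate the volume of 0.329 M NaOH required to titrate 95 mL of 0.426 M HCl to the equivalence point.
V_{base} = 123.0 mL

At equivalence: moles acid = moles base.
moles HCl = 0.426 M × 0.095 L = 0.04047 mol
V_NaOH = 0.04047 mol ÷ 0.329 M = 0.123 L = 123.0 mL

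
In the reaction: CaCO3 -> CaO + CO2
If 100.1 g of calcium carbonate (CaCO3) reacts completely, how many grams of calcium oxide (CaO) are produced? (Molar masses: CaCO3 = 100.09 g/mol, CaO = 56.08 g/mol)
Moles of CaCO3 = 100.1 g ÷ 100.09 g/mol = 1.0001 mol
Mole ratio: 1 mol CaO / 1 mol CaCO3
Moles of CaO = 1.0001 × (1/1) = 1.0001 mol
Mass of CaO = 1.0001 mol × 56.08 g/mol = 56.09 g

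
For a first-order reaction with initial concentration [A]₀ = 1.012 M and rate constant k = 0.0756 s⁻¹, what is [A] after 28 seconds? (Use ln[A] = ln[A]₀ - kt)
0.1219 M

ln[A] = ln[A]₀ - k·t = ln(1.012) - (0.0756)·(28) = 0.0119 - 2.1168 = -2.1049
[A] = e^(-2.1049) = 0.1219 M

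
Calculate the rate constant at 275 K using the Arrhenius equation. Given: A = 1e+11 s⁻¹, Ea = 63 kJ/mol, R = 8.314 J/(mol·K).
1.08e-01 s⁻¹

k = A·exp(-Ea/(R·T)) = 1e+11·exp(-63000/(8.314·275)) = 1e+11·exp(-27.5548) = 1e+11·1.0792e-12 = 1.08e-01 s⁻¹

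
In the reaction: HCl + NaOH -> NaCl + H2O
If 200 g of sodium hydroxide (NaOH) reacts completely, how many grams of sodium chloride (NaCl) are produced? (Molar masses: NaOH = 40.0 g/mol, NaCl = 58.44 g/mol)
Moles of NaOH = 200 g ÷ 40.0 g/mol = 5 mol
Mole ratio: 1 mol NaCl / 1 mol NaOH
Moles of NaCl = 5 × (1/1) = 5 mol
Mass of NaCl = 5 mol × 58.44 g/mol = 292.2 g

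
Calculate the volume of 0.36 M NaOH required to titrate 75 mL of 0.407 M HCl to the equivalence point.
V_{base} = 84.8 mL

At equivalence: moles acid = moles base.
moles HCl = 0.407 M × 0.075 L = 0.030525 mol
V_NaOH = 0.030525 mol ÷ 0.36 M = 0.08479 L = 84.8 mL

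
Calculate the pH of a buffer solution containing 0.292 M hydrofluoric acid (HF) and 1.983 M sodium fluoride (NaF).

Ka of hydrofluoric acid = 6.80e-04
pH = 4.00

pKa = -log(6.80e-04) = 3.17. pH = pKa + log([A⁻]/[HA]) = 3.17 + log(1.983/0.292)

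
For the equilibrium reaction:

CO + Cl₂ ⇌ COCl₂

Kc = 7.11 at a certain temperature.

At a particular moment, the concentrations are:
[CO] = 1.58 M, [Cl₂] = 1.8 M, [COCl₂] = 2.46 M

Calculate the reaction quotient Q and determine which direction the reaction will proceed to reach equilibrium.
Q = 0.865, Q < K, reaction proceeds forward (toward products)

Q = ([COCl₂]) / ([CO] × [Cl₂])
  = ((2.46)) / ((1.58)·(1.8)) = 2.46/2.844 = 0.865
Since Q = 0.865 < Kc = 7.11, the reaction proceeds forward (toward products) to reach equilibrium.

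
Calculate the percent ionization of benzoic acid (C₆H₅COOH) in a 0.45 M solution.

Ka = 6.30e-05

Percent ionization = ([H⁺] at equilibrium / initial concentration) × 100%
Percent ionization = 1.18%

Let x = [H⁺]. Ka = x²/(C - x) ⇒ x² + (6.30e-05)x - (6.30e-05)(0.45) = 0. x = 5.2931e-03. Percent = (5.2931e-03/0.45) × 100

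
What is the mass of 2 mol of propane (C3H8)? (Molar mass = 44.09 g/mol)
Mass = 2 mol × 44.09 g/mol = 88.18 g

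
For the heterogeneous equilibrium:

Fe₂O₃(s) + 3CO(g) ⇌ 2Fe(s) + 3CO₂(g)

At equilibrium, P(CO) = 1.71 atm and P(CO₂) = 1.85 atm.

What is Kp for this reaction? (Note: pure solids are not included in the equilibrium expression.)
K_p = 1.266

Solids (Fe₂O₃, Fe) are excluded.
Kp = P(CO₂)³/P(CO)³ = (1.85)³/(1.71)³ = 6.332/5 = 1.266.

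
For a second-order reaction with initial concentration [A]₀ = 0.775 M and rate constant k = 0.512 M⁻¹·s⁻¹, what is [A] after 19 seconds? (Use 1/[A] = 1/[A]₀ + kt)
0.0908 M

1/[A] = 1/[A]₀ + k·t = 1/0.775 + (0.512)·(19) = 1.2903 + 9.7280 = 11.0183
[A] = 1/11.0183 = 0.0908 M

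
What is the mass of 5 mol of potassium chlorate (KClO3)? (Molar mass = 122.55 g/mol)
Mass = 5 mol × 122.55 g/mol = 612.8 g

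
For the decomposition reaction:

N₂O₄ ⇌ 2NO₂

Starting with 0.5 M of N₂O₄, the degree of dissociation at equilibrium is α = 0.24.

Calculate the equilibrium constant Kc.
K_c = 0.1516

x = α·[A]₀ = 0.24 × 0.5 = 0.12 M dissociated.
At eq: [N₂O₄] = 0.5 − 0.12 = 0.38 M; [NO₂] = 2x = 0.24 M.
Kc = [NO₂]²/[N₂O₄] = (0.24)²/0.38 = 0.1516.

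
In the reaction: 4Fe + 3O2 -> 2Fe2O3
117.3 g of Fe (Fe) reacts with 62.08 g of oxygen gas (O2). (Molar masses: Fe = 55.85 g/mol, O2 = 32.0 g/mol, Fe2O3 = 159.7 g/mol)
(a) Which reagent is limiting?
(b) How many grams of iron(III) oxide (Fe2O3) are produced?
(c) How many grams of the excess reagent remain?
(a) Fe, (b) 167.7 g, (c) 11.67 g

Moles of Fe = 117.3 g ÷ 55.85 g/mol = 2.10027 mol
Moles of O2 = 62.08 g ÷ 32.0 g/mol = 1.94 mol
Moles ÷ coefficient: Fe: 2.10027/4 = 0.5251, O2: 1.94/3 = 0.6467
(a) Fe has the smaller value, so Fe is the limiting reagent.
(b) Moles of Fe2O3 = 2.10027 mol Fe × (2/4) = 1.05013 mol; mass = 1.05013 mol × 159.7 g/mol = 167.7 g
(c) O2 consumed = 2.10027 × (3/4) = 1.5752 mol; remaining = 1.94 − 1.5752 = 0.364799 mol; mass = 0.364799 mol × 32.0 g/mol = 11.67 g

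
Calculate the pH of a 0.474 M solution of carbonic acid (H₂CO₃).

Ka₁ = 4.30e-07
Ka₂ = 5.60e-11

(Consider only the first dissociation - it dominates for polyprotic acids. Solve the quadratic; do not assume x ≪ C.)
pH = 3.35

x² + Ka₁·x − Ka₁·C = 0 with Ka₁ = 4.30e-07, C = 0.474.
x = (−Ka₁ + √(Ka₁² + 4·Ka₁·C))/2 = 4.5125e-04 M, so pH = 3.35.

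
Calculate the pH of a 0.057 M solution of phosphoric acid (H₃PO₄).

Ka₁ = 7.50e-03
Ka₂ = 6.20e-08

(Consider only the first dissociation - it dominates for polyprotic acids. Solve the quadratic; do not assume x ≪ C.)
pH = 1.76

x² + Ka₁·x − Ka₁·C = 0 with Ka₁ = 7.50e-03, C = 0.057.
x = (−Ka₁ + √(Ka₁² + 4·Ka₁·C))/2 = 1.7263e-02 M, so pH = 1.76.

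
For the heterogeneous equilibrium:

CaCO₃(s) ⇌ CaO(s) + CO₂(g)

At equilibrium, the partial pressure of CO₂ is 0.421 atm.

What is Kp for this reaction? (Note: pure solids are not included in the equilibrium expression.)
K_p = 0.421

Solids (CaCO₃, CaO) have activity 1 and are excluded.
Kp = P(CO₂) = 0.421.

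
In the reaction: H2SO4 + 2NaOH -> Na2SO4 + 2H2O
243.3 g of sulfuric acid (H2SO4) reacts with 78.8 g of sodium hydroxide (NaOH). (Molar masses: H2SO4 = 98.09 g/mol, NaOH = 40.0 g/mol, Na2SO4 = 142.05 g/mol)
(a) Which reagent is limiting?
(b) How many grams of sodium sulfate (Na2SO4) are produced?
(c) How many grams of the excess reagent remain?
(a) NaOH, (b) 139.9 g, (c) 146.7 g

Moles of H2SO4 = 243.3 g ÷ 98.09 g/mol = 2.48038 mol
Moles of NaOH = 78.8 g ÷ 40.0 g/mol = 1.97 mol
Moles ÷ coefficient: H2SO4: 2.48038/1 = 2.48, NaOH: 1.97/2 = 0.985
(a) NaOH has the smaller value, so NaOH is the limiting reagent.
(b) Moles of Na2SO4 = 1.97 mol NaOH × (1/2) = 0.985 mol; mass = 0.985 mol × 142.05 g/mol = 139.9 g
(c) H2SO4 consumed = 1.97 × (1/2) = 0.985 mol; remaining = 2.48038 − 0.985 = 1.49538 mol; mass = 1.49538 mol × 98.09 g/mol = 146.7 g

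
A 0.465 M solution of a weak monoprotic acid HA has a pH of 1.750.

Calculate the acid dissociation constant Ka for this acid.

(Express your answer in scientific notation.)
K_a = 7.07e-04

[H⁺] = 10^(−pH) = 10^(−1.750) = 1.778e-02 M. For HA ⇌ H⁺ + A⁻, Ka = x²/(C − x) = (1.778e-02)²/(0.465 − 1.778e-02) = 7.07e-04.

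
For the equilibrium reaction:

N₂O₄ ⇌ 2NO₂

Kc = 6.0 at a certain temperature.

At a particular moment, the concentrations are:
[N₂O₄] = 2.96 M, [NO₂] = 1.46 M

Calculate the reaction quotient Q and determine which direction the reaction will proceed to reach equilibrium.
Q = 0.720, Q < K, reaction proceeds forward (toward products)

Q = ([NO₂]^2) / ([N₂O₄])
  = ((1.46)^2) / ((2.96)) = 2.1316/2.96 = 0.7201
Since Q = 0.7201 < Kc = 6.0, the reaction proceeds forward (toward products) to reach equilibrium.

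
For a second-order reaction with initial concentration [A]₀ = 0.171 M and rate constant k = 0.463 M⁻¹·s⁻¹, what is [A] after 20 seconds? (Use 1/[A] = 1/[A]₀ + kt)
0.0662 M

1/[A] = 1/[A]₀ + k·t = 1/0.171 + (0.463)·(20) = 5.8480 + 9.2600 = 15.1080
[A] = 1/15.1080 = 0.0662 M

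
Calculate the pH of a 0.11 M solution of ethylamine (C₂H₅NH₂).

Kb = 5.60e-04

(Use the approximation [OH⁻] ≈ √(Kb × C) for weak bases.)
pH = 11.89

[OH⁻] = √(Kb × C) = √(5.60e-04 × 0.11) = 7.8486e-03. pOH = 2.11, pH = 14 - pOH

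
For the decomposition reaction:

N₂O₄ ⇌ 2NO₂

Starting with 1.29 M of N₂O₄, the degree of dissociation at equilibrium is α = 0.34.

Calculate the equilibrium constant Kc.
K_c = 0.9038

x = α·[A]₀ = 0.34 × 1.29 = 0.4386 M dissociated.
At eq: [N₂O₄] = 1.29 − 0.4386 = 0.8514 M; [NO₂] = 2x = 0.8772 M.
Kc = [NO₂]²/[N₂O₄] = (0.8772)²/0.8514 = 0.9038.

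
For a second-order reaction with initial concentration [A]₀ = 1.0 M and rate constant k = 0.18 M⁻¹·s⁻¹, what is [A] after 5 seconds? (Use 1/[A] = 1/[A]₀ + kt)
0.5263 M

1/[A] = 1/[A]₀ + k·t = 1/1.0 + (0.18)·(5) = 1.0000 + 0.9000 = 1.9000
[A] = 1/1.9000 = 0.5263 M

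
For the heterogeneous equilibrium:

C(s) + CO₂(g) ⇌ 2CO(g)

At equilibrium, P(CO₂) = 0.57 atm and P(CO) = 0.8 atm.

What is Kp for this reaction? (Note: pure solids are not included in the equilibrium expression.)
K_p = 1.123

Solid C is excluded.
Kp = P(CO)²/P(CO₂) = (0.8)²/0.57 = 0.64/0.57 = 1.123.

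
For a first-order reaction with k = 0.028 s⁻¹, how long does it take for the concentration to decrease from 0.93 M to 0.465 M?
24.76 s

From ln[A] = ln[A]₀ - k·t: t = ln([A]₀/[A])/k = ln(0.93/0.465)/0.028 = ln(2.0000)/0.028 = 0.6931/0.028 = 24.76 s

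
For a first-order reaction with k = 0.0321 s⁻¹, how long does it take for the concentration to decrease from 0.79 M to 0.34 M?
26.26 s

From ln[A] = ln[A]₀ - k·t: t = ln([A]₀/[A])/k = ln(0.79/0.34)/0.0321 = ln(2.3235)/0.0321 = 0.8431/0.0321 = 26.26 s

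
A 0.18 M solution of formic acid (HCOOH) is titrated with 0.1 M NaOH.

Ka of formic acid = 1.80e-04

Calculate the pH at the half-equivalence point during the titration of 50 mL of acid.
pH = pKa = 3.74

At the half-equivalence point, [HA] = [A⁻], so by Henderson–Hasselbalch pH = pKa + log(1) = pKa.
pKa = −log(1.80e-04) = 3.74.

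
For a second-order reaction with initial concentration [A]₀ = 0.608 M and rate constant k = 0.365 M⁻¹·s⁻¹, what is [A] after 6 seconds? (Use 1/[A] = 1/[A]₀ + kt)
0.2608 M

1/[A] = 1/[A]₀ + k·t = 1/0.608 + (0.365)·(6) = 1.6447 + 2.1900 = 3.8347
[A] = 1/3.8347 = 0.2608 M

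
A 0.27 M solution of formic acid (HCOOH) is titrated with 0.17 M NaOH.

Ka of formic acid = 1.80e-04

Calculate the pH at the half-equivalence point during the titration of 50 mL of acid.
pH = pKa = 3.74

At the half-equivalence point, [HA] = [A⁻], so by Henderson–Hasselbalch pH = pKa + log(1) = pKa.
pKa = −log(1.80e-04) = 3.74.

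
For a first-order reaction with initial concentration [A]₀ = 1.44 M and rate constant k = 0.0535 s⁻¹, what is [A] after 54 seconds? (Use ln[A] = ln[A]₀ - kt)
0.0801 M

ln[A] = ln[A]₀ - k·t = ln(1.44) - (0.0535)·(54) = 0.3646 - 2.8890 = -2.5244
[A] = e^(-2.5244) = 0.0801 M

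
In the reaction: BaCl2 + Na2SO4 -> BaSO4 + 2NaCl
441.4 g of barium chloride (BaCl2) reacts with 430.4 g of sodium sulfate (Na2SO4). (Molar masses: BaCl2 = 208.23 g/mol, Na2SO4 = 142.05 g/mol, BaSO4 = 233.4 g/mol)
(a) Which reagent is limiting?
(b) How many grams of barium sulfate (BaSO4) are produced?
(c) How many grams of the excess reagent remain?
(a) BaCl2, (b) 494.8 g, (c) 129.3 g

Moles of BaCl2 = 441.4 g ÷ 208.23 g/mol = 2.11977 mol
Moles of Na2SO4 = 430.4 g ÷ 142.05 g/mol = 3.02992 mol
Moles ÷ coefficient: BaCl2: 2.11977/1 = 2.12, Na2SO4: 3.02992/1 = 3.03
(a) BaCl2 has the smaller value, so BaCl2 is the limiting reagent.
(b) Moles of BaSO4 = 2.11977 mol BaCl2 × (1/1) = 2.11977 mol; mass = 2.11977 mol × 233.4 g/mol = 494.8 g
(c) Na2SO4 consumed = 2.11977 × (1/1) = 2.11977 mol; remaining = 3.02992 − 2.11977 = 0.910148 mol; mass = 0.910148 mol × 142.05 g/mol = 129.3 g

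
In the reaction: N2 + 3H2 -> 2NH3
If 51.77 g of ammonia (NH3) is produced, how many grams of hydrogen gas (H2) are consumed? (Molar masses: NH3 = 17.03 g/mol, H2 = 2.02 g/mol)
Moles of NH3 = 51.77 g ÷ 17.03 g/mol = 3.03993 mol
Mole ratio: 3 mol H2 / 2 mol NH3
Moles of H2 = 3.03993 × (3/2) = 4.55989 mol
Mass of H2 = 4.55989 mol × 2.02 g/mol = 9.211 g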